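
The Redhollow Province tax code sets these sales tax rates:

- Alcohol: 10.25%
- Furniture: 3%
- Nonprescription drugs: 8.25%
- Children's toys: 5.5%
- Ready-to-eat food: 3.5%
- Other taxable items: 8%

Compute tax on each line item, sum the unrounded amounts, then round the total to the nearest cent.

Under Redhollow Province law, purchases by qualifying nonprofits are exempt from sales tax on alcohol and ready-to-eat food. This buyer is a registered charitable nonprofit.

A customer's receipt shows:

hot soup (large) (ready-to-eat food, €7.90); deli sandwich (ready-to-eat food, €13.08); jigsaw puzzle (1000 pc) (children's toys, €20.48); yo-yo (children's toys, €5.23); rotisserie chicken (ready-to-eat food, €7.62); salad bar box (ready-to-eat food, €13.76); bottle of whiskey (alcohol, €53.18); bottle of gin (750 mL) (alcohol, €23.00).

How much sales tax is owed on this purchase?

€1.41

Hot soup (large) €7.90: ready-to-eat food, buyer-exempt → 0% → €0.00
Deli sandwich €13.08: ready-to-eat food, buyer-exempt → 0% → €0.00
Jigsaw puzzle (1000 pc) €20.48: children's toys → 5.5% → €1.1264
Yo-yo €5.23: children's toys → 5.5% → €0.28765
Rotisserie chicken €7.62: ready-to-eat food, buyer-exempt → 0% → €0.00
Salad bar box €13.76: ready-to-eat food, buyer-exempt → 0% → €0.00
Bottle of whiskey €53.18: alcohol, buyer-exempt → 0% → €0.00
Bottle of gin (750 mL) €23.00: alcohol, buyer-exempt → 0% → €0.00
Unrounded tax sum = €1.41405 → €1.41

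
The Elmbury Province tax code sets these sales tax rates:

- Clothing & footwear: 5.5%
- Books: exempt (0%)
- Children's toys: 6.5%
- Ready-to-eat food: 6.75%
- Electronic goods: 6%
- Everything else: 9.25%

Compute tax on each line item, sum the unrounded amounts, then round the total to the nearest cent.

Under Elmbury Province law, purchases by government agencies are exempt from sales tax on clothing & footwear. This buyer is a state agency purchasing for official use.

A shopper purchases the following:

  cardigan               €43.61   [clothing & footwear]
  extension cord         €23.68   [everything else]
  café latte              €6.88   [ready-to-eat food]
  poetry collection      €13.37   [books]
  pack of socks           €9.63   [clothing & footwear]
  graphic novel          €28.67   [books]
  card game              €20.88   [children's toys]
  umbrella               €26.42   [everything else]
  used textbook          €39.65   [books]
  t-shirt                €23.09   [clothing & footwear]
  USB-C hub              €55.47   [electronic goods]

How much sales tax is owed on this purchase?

€9.78

Cardigan €43.61: clothing & footwear, buyer-exempt → 0% → €0.00
Extension cord €23.68: everything else → 9.25% → €2.1904
Café latte €6.88: ready-to-eat food → 6.75% → €0.4644
Poetry collection €13.37: books → 0% → €0.00
Pack of socks €9.63: clothing & footwear, buyer-exempt → 0% → €0.00
Graphic novel €28.67: books → 0% → €0.00
Card game €20.88: children's toys → 6.5% → €1.3572
Umbrella €26.42: everything else → 9.25% → €2.44385
Used textbook €39.65: books → 0% → €0.00
T-shirt €23.09: clothing & footwear, buyer-exempt → 0% → €0.00
USB-C hub €55.47: electronic goods → 6% → €3.3282
Unrounded tax sum = €9.78405 → €9.78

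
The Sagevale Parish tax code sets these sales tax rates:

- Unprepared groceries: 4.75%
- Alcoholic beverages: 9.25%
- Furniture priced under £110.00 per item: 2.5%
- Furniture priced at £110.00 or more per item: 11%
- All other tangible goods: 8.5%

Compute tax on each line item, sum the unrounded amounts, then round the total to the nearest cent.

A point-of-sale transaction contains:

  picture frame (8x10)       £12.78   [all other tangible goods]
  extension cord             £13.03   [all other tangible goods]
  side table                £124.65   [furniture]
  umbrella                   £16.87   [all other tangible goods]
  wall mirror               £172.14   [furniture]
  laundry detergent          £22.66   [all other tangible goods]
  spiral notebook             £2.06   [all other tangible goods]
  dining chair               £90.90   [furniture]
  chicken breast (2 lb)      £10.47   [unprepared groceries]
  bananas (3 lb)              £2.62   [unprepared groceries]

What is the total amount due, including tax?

Picture frame (8x10) £12.78: all other tangible goods → 8.5% → £1.0863
Extension cord £13.03: all other tangible goods → 8.5% → £1.10755
Side table £124.65: furniture, £110.00 or more → 11% → £13.7115
Umbrella £16.87: all other tangible goods → 8.5% → £1.43395
Wall mirror £172.14: furniture, £110.00 or more → 11% → £18.9354
Laundry detergent £22.66: all other tangible goods → 8.5% → £1.9261
Spiral notebook £2.06: all other tangible goods → 8.5% → £0.1751
Dining chair £90.90: furniture, under £110.00 → 2.5% → £2.2725
Chicken breast (2 lb) £10.47: unprepared groceries → 4.75% → £0.497325
Bananas (3 lb) £2.62: unprepared groceries → 4.75% → £0.12445
Subtotal = £468.18; unrounded tax = £41.270175 → £41.27; total due = £509.45

£509.45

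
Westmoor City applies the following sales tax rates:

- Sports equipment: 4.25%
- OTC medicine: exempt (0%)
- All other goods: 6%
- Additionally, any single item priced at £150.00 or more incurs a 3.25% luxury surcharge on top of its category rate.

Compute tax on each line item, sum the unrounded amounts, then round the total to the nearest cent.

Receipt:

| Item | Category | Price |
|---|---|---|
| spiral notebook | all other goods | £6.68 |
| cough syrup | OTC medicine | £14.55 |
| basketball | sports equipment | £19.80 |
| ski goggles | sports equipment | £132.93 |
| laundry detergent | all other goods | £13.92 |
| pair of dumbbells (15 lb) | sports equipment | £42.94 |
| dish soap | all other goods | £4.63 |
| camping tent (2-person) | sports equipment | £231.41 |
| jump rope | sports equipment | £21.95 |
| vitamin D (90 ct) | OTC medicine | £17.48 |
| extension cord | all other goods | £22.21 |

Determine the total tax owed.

Spiral notebook £6.68: all other goods → 6% → £0.4008
Cough syrup £14.55: OTC medicine → 0% → £0.00
Basketball £19.80: sports equipment → 4.25% → £0.8415
Ski goggles £132.93: sports equipment → 4.25% → £5.649525
Laundry detergent £13.92: all other goods → 6% → £0.8352
Pair of dumbbells (15 lb) £42.94: sports equipment → 4.25% → £1.82495
Dish soap £4.63: all other goods → 6% → £0.2778
Camping tent (2-person) £231.41: sports equipment → 4.25% + 3.25% surcharge = 7.5% → £17.35575
Jump rope £21.95: sports equipment → 4.25% → £0.932875
Vitamin D (90 ct) £17.48: OTC medicine → 0% → £0.00
Extension cord £22.21: all other goods → 6% → £1.3326
Unrounded tax sum = £29.451 → £29.45

£29.45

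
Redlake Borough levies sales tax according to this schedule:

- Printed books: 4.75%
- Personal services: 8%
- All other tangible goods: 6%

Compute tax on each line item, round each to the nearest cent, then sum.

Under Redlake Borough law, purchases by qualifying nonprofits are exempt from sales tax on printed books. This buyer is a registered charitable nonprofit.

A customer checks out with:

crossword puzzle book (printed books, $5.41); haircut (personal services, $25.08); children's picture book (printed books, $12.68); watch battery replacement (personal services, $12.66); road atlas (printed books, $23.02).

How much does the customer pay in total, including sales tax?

$81.87

Crossword puzzle book $5.41: printed books, buyer-exempt → 0% → $0.00
Haircut $25.08: personal services → 8% → $2.01
Children's picture book $12.68: printed books, buyer-exempt → 0% → $0.00
Watch battery replacement $12.66: personal services → 8% → $1.01
Road atlas $23.02: printed books, buyer-exempt → 0% → $0.00
Subtotal = $78.85; tax = $3.02; total due = $81.87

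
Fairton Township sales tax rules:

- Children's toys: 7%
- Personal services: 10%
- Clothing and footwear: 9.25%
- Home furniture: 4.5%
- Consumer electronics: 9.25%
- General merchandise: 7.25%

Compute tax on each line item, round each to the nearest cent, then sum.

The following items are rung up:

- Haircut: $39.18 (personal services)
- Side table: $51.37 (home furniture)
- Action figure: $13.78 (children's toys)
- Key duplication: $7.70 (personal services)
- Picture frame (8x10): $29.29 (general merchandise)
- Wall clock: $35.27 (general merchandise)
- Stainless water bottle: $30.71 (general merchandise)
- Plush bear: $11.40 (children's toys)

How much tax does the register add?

Haircut $39.18: personal services → 10% → $3.92
Side table $51.37: home furniture → 4.5% → $2.31
Action figure $13.78: children's toys → 7% → $0.96
Key duplication $7.70: personal services → 10% → $0.77
Picture frame (8x10) $29.29: general merchandise → 7.25% → $2.12
Wall clock $35.27: general merchandise → 7.25% → $2.56
Stainless water bottle $30.71: general merchandise → 7.25% → $2.23
Plush bear $11.40: children's toys → 7% → $0.80
Total tax = $3.92 + $2.31 + $0.96 + $0.77 + $2.12 + $2.56 + $2.23 + $0.80 = $15.67

$15.67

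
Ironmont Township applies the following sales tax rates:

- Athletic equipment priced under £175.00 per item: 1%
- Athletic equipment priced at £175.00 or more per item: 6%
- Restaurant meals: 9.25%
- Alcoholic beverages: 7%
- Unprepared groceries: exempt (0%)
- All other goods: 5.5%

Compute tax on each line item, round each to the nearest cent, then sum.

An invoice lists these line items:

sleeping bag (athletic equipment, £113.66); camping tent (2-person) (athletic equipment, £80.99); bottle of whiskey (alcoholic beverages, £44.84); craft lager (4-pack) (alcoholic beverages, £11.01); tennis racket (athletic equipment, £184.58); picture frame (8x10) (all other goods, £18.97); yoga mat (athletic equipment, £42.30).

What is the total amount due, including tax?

£514.74

Sleeping bag £113.66: athletic equipment, under £175.00 → 1% → £1.14
Camping tent (2-person) £80.99: athletic equipment, under £175.00 → 1% → £0.81
Bottle of whiskey £44.84: alcoholic beverages → 7% → £3.14
Craft lager (4-pack) £11.01: alcoholic beverages → 7% → £0.77
Tennis racket £184.58: athletic equipment, £175.00 or more → 6% → £11.07
Picture frame (8x10) £18.97: all other goods → 5.5% → £1.04
Yoga mat £42.30: athletic equipment, under £175.00 → 1% → £0.42
Subtotal = £496.35; tax = £18.39; total due = £514.74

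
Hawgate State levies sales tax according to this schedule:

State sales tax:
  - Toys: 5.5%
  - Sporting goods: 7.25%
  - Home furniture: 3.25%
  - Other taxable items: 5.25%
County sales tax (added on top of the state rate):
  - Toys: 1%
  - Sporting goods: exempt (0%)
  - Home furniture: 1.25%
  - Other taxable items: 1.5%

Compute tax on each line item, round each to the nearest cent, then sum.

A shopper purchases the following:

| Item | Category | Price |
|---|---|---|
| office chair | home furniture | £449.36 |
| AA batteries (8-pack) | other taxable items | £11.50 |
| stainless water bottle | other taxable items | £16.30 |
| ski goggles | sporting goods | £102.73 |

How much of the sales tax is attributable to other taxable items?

£1.88

AA batteries (8-pack) £11.50: other taxable items → 5.25% + 1.5% county = 6.75% → £0.78
Stainless water bottle £16.30: other taxable items → 5.25% + 1.5% county = 6.75% → £1.10
Tax on other taxable items = £0.78 + £1.10 = £1.88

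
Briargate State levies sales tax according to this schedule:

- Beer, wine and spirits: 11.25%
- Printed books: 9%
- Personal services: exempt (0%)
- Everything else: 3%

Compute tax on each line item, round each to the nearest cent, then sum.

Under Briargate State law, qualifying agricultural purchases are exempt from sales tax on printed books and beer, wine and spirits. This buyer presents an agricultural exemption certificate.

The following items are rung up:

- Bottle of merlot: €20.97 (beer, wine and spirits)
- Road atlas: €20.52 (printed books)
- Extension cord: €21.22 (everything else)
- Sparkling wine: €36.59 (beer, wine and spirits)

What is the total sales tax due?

Bottle of merlot €20.97: beer, wine and spirits, buyer-exempt → 0% → €0.00
Road atlas €20.52: printed books, buyer-exempt → 0% → €0.00
Extension cord €21.22: everything else → 3% → €0.64
Sparkling wine €36.59: beer, wine and spirits, buyer-exempt → 0% → €0.00
Total tax = €0.64

€0.64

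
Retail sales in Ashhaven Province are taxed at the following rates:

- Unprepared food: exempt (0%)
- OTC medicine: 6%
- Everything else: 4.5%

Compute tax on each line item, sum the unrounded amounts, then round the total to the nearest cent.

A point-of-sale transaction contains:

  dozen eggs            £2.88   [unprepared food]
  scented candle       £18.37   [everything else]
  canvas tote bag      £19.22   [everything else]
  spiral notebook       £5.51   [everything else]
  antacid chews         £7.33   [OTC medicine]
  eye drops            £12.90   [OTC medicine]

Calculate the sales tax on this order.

Dozen eggs £2.88: unprepared food → 0% → £0.00
Scented candle £18.37: everything else → 4.5% → £0.82665
Canvas tote bag £19.22: everything else → 4.5% → £0.8649
Spiral notebook £5.51: everything else → 4.5% → £0.24795
Antacid chews £7.33: OTC medicine → 6% → £0.4398
Eye drops £12.90: OTC medicine → 6% → £0.774
Unrounded tax sum = £3.1533 → £3.15

£3.15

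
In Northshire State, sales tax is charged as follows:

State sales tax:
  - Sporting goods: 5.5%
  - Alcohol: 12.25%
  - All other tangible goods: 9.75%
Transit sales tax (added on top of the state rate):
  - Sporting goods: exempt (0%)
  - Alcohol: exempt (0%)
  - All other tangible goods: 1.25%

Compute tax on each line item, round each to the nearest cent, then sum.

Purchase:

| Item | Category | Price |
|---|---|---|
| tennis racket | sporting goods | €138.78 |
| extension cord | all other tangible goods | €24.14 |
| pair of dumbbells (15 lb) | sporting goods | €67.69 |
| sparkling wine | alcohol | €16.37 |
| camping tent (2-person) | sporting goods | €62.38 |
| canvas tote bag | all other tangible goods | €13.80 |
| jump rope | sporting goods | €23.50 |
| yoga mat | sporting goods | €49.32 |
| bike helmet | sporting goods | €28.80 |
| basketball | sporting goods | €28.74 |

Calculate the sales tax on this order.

€28.13

Tennis racket €138.78: sporting goods → 5.5% + 0% transit = 5.5% → €7.63
Extension cord €24.14: all other tangible goods → 9.75% + 1.25% transit = 11% → €2.66
Pair of dumbbells (15 lb) €67.69: sporting goods → 5.5% + 0% transit = 5.5% → €3.72
Sparkling wine €16.37: alcohol → 12.25% + 0% transit = 12.25% → €2.01
Camping tent (2-person) €62.38: sporting goods → 5.5% + 0% transit = 5.5% → €3.43
Canvas tote bag €13.80: all other tangible goods → 9.75% + 1.25% transit = 11% → €1.52
Jump rope €23.50: sporting goods → 5.5% + 0% transit = 5.5% → €1.29
Yoga mat €49.32: sporting goods → 5.5% + 0% transit = 5.5% → €2.71
Bike helmet €28.80: sporting goods → 5.5% + 0% transit = 5.5% → €1.58
Basketball €28.74: sporting goods → 5.5% + 0% transit = 5.5% → €1.58
Total tax = €7.63 + €2.66 + €3.72 + €2.01 + €3.43 + €1.52 + €1.29 + €2.71 + €1.58 + €1.58 = €28.13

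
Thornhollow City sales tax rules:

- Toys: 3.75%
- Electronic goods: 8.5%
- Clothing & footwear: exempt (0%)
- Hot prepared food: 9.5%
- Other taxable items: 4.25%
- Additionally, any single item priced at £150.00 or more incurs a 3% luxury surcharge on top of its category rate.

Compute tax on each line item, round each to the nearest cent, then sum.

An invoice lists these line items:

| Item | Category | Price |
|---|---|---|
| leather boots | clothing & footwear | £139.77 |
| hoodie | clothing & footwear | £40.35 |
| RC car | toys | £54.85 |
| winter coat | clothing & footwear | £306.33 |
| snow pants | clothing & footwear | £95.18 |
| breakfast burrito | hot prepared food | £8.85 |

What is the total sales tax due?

£12.09

Leather boots £139.77: clothing & footwear → 0% → £0.00
Hoodie £40.35: clothing & footwear → 0% → £0.00
RC car £54.85: toys → 3.75% → £2.06
Winter coat £306.33: clothing & footwear → 0% + 3% surcharge = 3% → £9.19
Snow pants £95.18: clothing & footwear → 0% → £0.00
Breakfast burrito £8.85: hot prepared food → 9.5% → £0.84
Total tax = £2.06 + £9.19 + £0.84 = £12.09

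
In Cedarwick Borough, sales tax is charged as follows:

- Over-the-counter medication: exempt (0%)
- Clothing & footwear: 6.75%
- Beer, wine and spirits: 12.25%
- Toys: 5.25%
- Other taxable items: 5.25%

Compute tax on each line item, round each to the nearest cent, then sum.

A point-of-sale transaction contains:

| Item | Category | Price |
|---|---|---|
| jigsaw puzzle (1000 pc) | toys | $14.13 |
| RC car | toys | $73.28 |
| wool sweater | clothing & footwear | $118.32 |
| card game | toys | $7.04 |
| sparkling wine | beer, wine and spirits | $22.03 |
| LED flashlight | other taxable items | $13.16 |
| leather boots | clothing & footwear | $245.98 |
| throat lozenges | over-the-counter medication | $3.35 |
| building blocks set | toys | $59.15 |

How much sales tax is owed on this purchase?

Jigsaw puzzle (1000 pc) $14.13: toys → 5.25% → $0.74
RC car $73.28: toys → 5.25% → $3.85
Wool sweater $118.32: clothing & footwear → 6.75% → $7.99
Card game $7.04: toys → 5.25% → $0.37
Sparkling wine $22.03: beer, wine and spirits → 12.25% → $2.70
LED flashlight $13.16: other taxable items → 5.25% → $0.69
Leather boots $245.98: clothing & footwear → 6.75% → $16.60
Throat lozenges $3.35: over-the-counter medication → 0% → $0.00
Building blocks set $59.15: toys → 5.25% → $3.11
Total tax = $0.74 + $3.85 + $7.99 + $0.37 + $2.70 + $0.69 + $16.60 + $3.11 = $36.05

$36.05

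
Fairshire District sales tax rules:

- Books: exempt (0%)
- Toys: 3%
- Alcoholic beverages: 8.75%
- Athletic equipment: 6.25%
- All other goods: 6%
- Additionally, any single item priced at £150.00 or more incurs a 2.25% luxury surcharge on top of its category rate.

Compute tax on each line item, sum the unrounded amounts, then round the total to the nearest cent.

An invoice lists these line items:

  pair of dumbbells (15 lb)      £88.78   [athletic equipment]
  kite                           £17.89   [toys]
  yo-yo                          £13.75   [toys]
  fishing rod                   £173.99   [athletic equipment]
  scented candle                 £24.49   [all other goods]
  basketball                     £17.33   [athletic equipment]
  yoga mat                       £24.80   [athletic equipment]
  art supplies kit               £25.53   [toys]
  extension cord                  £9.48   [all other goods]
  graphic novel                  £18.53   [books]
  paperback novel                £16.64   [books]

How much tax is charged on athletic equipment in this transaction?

£22.97

Pair of dumbbells (15 lb) £88.78: athletic equipment → 6.25% → £5.54875
Fishing rod £173.99: athletic equipment → 6.25% + 2.25% surcharge = 8.5% → £14.78915
Basketball £17.33: athletic equipment → 6.25% → £1.083125
Yoga mat £24.80: athletic equipment → 6.25% → £1.55
Tax on athletic equipment: unrounded sum = £22.971025 → £22.97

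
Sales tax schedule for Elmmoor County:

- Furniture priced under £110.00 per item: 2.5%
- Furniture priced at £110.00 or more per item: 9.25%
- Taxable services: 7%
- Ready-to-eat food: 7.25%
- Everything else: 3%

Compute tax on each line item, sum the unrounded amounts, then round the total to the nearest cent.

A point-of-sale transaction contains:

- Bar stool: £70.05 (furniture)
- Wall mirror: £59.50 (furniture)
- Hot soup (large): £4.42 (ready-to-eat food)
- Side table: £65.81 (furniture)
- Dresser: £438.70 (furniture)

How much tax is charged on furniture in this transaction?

Bar stool £70.05: furniture, under £110.00 → 2.5% → £1.75125
Wall mirror £59.50: furniture, under £110.00 → 2.5% → £1.4875
Side table £65.81: furniture, under £110.00 → 2.5% → £1.64525
Dresser £438.70: furniture, £110.00 or more → 9.25% → £40.57975
Tax on furniture: unrounded sum = £45.46375 → £45.46

£45.46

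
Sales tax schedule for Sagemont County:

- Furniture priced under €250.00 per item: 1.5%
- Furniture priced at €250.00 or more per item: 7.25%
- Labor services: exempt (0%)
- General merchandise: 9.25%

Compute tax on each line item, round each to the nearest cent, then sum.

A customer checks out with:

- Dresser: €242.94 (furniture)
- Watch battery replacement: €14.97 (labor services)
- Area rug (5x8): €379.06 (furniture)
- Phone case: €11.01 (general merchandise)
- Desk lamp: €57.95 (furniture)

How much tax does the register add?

€33.01

Dresser €242.94: furniture, under €250.00 → 1.5% → €3.64
Watch battery replacement €14.97: labor services → 0% → €0.00
Area rug (5x8) €379.06: furniture, €250.00 or more → 7.25% → €27.48
Phone case €11.01: general merchandise → 9.25% → €1.02
Desk lamp €57.95: furniture, under €250.00 → 1.5% → €0.87
Total tax = €3.64 + €27.48 + €1.02 + €0.87 = €33.01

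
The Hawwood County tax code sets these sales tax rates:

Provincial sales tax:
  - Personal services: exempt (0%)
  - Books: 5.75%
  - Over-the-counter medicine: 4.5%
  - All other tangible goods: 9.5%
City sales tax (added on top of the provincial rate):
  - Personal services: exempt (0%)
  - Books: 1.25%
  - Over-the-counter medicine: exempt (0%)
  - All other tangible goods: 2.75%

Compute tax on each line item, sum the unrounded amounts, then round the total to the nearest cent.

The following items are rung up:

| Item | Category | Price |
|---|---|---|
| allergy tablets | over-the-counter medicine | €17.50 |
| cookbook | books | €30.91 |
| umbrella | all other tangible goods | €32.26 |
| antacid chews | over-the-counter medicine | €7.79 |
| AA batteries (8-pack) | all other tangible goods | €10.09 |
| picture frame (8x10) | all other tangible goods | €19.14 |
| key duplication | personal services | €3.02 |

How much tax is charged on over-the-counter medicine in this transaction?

€1.14

Allergy tablets €17.50: over-the-counter medicine → 4.5% + 0% city = 4.5% → €0.7875
Antacid chews €7.79: over-the-counter medicine → 4.5% + 0% city = 4.5% → €0.35055
Tax on over-the-counter medicine: unrounded sum = €1.13805 → €1.14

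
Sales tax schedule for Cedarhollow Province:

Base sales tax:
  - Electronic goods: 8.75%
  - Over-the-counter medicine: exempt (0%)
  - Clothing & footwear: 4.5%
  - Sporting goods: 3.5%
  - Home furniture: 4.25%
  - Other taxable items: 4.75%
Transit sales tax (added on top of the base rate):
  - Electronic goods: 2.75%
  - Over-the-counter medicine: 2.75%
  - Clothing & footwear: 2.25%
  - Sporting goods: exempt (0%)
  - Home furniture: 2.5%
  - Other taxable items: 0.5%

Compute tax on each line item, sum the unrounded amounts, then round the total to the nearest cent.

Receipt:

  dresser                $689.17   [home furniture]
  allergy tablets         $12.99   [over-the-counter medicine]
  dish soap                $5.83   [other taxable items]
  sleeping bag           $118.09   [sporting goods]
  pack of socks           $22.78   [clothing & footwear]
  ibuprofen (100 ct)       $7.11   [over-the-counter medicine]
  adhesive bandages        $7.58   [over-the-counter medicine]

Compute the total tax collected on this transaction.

Dresser $689.17: home furniture → 4.25% + 2.5% transit = 6.75% → $46.518975
Allergy tablets $12.99: over-the-counter medicine → 0% + 2.75% transit = 2.75% → $0.357225
Dish soap $5.83: other taxable items → 4.75% + 0.5% transit = 5.25% → $0.306075
Sleeping bag $118.09: sporting goods → 3.5% + 0% transit = 3.5% → $4.13315
Pack of socks $22.78: clothing & footwear → 4.5% + 2.25% transit = 6.75% → $1.53765
Ibuprofen (100 ct) $7.11: over-the-counter medicine → 0% + 2.75% transit = 2.75% → $0.195525
Adhesive bandages $7.58: over-the-counter medicine → 0% + 2.75% transit = 2.75% → $0.20845
Unrounded tax sum = $53.25705 → $53.26

$53.26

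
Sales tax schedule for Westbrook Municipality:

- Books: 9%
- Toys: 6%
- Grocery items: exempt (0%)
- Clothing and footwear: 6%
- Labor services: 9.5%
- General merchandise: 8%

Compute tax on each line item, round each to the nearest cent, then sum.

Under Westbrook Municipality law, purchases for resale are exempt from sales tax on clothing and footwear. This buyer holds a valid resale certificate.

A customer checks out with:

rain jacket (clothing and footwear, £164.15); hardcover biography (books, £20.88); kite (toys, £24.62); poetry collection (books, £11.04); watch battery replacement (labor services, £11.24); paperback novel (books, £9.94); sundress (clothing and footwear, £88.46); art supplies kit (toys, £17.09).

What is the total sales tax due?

£7.34

Rain jacket £164.15: clothing and footwear, buyer-exempt → 0% → £0.00
Hardcover biography £20.88: books → 9% → £1.88
Kite £24.62: toys → 6% → £1.48
Poetry collection £11.04: books → 9% → £0.99
Watch battery replacement £11.24: labor services → 9.5% → £1.07
Paperback novel £9.94: books → 9% → £0.89
Sundress £88.46: clothing and footwear, buyer-exempt → 0% → £0.00
Art supplies kit £17.09: toys → 6% → £1.03
Total tax = £1.88 + £1.48 + £0.99 + £1.07 + £0.89 + £1.03 = £7.34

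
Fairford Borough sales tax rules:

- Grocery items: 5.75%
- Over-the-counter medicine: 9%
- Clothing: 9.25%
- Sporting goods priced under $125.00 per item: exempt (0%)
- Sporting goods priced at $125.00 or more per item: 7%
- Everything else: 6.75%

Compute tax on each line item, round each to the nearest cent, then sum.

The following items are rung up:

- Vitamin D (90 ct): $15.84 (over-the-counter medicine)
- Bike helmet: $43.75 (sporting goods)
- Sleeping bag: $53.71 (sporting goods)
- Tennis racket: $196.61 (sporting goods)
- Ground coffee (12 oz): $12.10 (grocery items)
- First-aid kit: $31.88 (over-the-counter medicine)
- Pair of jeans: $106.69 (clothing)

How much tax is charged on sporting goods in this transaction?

$13.76

Bike helmet $43.75: sporting goods, under $125.00 → 0% → $0.00
Sleeping bag $53.71: sporting goods, under $125.00 → 0% → $0.00
Tennis racket $196.61: sporting goods, $125.00 or more → 7% → $13.76
Tax on sporting goods = $0.00 + $0.00 + $13.76 = $13.76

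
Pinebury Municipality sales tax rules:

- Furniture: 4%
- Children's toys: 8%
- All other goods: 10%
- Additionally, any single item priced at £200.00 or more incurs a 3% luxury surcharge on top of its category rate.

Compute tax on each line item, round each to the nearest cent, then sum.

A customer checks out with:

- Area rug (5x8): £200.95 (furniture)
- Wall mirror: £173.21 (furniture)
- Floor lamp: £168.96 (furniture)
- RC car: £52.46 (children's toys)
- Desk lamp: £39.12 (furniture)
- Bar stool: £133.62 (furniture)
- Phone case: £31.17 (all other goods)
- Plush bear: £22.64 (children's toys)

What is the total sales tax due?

£43.79

Area rug (5x8) £200.95: furniture → 4% + 3% surcharge = 7% → £14.07
Wall mirror £173.21: furniture → 4% → £6.93
Floor lamp £168.96: furniture → 4% → £6.76
RC car £52.46: children's toys → 8% → £4.20
Desk lamp £39.12: furniture → 4% → £1.56
Bar stool £133.62: furniture → 4% → £5.34
Phone case £31.17: all other goods → 10% → £3.12
Plush bear £22.64: children's toys → 8% → £1.81
Total tax = £14.07 + £6.93 + £6.76 + £4.20 + £1.56 + £5.34 + £3.12 + £1.81 = £43.79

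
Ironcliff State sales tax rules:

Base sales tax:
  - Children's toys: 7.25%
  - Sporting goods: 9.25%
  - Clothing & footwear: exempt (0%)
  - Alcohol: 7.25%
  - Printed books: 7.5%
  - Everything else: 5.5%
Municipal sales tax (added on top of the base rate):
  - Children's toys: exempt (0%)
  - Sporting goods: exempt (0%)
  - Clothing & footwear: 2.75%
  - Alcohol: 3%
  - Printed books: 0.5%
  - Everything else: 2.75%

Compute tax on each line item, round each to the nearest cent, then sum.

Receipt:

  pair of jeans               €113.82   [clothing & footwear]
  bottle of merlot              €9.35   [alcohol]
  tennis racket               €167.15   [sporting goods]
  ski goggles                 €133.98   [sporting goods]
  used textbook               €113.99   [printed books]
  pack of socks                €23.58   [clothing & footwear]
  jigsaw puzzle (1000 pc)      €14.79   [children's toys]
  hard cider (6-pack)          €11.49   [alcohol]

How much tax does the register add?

€43.96

Pair of jeans €113.82: clothing & footwear → 0% + 2.75% municipal = 2.75% → €3.13
Bottle of merlot €9.35: alcohol → 7.25% + 3% municipal = 10.25% → €0.96
Tennis racket €167.15: sporting goods → 9.25% + 0% municipal = 9.25% → €15.46
Ski goggles €133.98: sporting goods → 9.25% + 0% municipal = 9.25% → €12.39
Used textbook €113.99: printed books → 7.5% + 0.5% municipal = 8% → €9.12
Pack of socks €23.58: clothing & footwear → 0% + 2.75% municipal = 2.75% → €0.65
Jigsaw puzzle (1000 pc) €14.79: children's toys → 7.25% + 0% municipal = 7.25% → €1.07
Hard cider (6-pack) €11.49: alcohol → 7.25% + 3% municipal = 10.25% → €1.18
Total tax = €3.13 + €0.96 + €15.46 + €12.39 + €9.12 + €0.65 + €1.07 + €1.18 = €43.96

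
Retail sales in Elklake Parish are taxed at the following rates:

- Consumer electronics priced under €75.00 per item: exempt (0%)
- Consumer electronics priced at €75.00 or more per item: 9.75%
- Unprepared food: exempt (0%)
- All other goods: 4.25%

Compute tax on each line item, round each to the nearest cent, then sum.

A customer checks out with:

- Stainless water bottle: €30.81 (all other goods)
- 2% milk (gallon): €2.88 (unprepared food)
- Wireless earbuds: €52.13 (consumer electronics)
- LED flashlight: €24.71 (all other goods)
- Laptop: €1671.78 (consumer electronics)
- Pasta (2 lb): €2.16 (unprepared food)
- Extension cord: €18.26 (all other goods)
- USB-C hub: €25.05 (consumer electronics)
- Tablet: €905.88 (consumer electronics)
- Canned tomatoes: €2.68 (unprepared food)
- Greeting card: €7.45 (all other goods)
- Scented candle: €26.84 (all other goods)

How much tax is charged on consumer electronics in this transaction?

Wireless earbuds €52.13: consumer electronics, under €75.00 → 0% → €0.00
Laptop €1671.78: consumer electronics, €75.00 or more → 9.75% → €163.00
USB-C hub €25.05: consumer electronics, under €75.00 → 0% → €0.00
Tablet €905.88: consumer electronics, €75.00 or more → 9.75% → €88.32
Tax on consumer electronics = €0.00 + €163.00 + €0.00 + €88.32 = €251.32

€251.32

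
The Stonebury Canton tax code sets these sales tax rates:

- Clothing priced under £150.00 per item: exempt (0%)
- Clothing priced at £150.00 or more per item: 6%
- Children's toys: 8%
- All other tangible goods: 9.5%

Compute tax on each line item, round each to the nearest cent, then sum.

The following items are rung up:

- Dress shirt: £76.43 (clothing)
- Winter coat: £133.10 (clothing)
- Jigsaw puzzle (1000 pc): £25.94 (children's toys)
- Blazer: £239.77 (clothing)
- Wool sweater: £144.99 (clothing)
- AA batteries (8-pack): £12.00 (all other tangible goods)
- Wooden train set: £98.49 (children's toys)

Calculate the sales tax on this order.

Dress shirt £76.43: clothing, under £150.00 → 0% → £0.00
Winter coat £133.10: clothing, under £150.00 → 0% → £0.00
Jigsaw puzzle (1000 pc) £25.94: children's toys → 8% → £2.08
Blazer £239.77: clothing, £150.00 or more → 6% → £14.39
Wool sweater £144.99: clothing, under £150.00 → 0% → £0.00
AA batteries (8-pack) £12.00: all other tangible goods → 9.5% → £1.14
Wooden train set £98.49: children's toys → 8% → £7.88
Total tax = £2.08 + £14.39 + £1.14 + £7.88 = £25.49

£25.49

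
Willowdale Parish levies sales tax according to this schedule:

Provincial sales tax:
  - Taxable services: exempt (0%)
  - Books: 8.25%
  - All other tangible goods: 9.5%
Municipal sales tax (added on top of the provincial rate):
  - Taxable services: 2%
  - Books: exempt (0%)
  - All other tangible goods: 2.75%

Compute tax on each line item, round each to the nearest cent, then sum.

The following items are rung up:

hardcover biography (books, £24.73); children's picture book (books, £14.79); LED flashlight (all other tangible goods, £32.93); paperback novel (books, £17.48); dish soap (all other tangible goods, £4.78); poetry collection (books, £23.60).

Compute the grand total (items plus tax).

Hardcover biography £24.73: books → 8.25% + 0% municipal = 8.25% → £2.04
Children's picture book £14.79: books → 8.25% + 0% municipal = 8.25% → £1.22
LED flashlight £32.93: all other tangible goods → 9.5% + 2.75% municipal = 12.25% → £4.03
Paperback novel £17.48: books → 8.25% + 0% municipal = 8.25% → £1.44
Dish soap £4.78: all other tangible goods → 9.5% + 2.75% municipal = 12.25% → £0.59
Poetry collection £23.60: books → 8.25% + 0% municipal = 8.25% → £1.95
Subtotal = £118.31; tax = £11.27; total due = £129.58

£129.58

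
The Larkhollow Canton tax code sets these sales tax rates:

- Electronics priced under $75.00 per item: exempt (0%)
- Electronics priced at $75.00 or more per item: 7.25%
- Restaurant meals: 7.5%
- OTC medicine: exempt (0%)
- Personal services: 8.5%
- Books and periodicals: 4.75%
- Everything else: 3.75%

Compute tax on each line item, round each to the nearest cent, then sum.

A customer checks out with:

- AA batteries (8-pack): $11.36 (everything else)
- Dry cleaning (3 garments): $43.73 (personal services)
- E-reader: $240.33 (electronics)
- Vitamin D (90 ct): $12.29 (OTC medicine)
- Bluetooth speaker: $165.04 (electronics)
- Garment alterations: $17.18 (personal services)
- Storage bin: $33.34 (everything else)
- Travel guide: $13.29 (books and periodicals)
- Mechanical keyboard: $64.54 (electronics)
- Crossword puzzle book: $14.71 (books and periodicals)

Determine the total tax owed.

AA batteries (8-pack) $11.36: everything else → 3.75% → $0.43
Dry cleaning (3 garments) $43.73: personal services → 8.5% → $3.72
E-reader $240.33: electronics, $75.00 or more → 7.25% → $17.42
Vitamin D (90 ct) $12.29: OTC medicine → 0% → $0.00
Bluetooth speaker $165.04: electronics, $75.00 or more → 7.25% → $11.97
Garment alterations $17.18: personal services → 8.5% → $1.46
Storage bin $33.34: everything else → 3.75% → $1.25
Travel guide $13.29: books and periodicals → 4.75% → $0.63
Mechanical keyboard $64.54: electronics, under $75.00 → 0% → $0.00
Crossword puzzle book $14.71: books and periodicals → 4.75% → $0.70
Total tax = $0.43 + $3.72 + $17.42 + $11.97 + $1.46 + $1.25 + $0.63 + $0.70 = $37.58

$37.58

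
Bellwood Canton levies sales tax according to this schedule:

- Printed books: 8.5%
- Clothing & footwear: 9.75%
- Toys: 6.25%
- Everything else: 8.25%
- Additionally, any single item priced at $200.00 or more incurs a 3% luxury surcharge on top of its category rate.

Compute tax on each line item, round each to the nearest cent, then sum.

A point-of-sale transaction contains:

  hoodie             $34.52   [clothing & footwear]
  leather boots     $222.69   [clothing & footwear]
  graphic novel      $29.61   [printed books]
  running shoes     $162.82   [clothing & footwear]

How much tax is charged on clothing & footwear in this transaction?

Hoodie $34.52: clothing & footwear → 9.75% → $3.37
Leather boots $222.69: clothing & footwear → 9.75% + 3% surcharge = 12.75% → $28.39
Running shoes $162.82: clothing & footwear → 9.75% → $15.87
Tax on clothing & footwear = $3.37 + $28.39 + $15.87 = $47.63

$47.63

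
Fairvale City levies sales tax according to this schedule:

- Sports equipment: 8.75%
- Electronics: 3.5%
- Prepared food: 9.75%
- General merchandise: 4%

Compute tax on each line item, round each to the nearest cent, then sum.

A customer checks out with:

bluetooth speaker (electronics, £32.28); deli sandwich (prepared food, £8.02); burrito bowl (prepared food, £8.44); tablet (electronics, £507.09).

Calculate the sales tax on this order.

£20.48

Bluetooth speaker £32.28: electronics → 3.5% → £1.13
Deli sandwich £8.02: prepared food → 9.75% → £0.78
Burrito bowl £8.44: prepared food → 9.75% → £0.82
Tablet £507.09: electronics → 3.5% → £17.75
Total tax = £1.13 + £0.78 + £0.82 + £17.75 = £20.48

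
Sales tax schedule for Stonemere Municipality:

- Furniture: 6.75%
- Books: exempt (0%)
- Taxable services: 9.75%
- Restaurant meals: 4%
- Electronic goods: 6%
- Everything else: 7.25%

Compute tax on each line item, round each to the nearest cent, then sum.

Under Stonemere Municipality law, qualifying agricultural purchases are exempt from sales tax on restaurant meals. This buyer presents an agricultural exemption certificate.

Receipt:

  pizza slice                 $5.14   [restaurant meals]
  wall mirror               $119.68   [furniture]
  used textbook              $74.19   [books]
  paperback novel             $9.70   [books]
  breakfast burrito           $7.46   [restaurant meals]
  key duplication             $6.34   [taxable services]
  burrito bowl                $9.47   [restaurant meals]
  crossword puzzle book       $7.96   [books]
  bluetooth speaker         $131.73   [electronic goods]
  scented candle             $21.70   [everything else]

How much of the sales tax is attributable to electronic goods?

Bluetooth speaker $131.73: electronic goods → 6% → $7.90
Tax on electronic goods = $7.90

$7.90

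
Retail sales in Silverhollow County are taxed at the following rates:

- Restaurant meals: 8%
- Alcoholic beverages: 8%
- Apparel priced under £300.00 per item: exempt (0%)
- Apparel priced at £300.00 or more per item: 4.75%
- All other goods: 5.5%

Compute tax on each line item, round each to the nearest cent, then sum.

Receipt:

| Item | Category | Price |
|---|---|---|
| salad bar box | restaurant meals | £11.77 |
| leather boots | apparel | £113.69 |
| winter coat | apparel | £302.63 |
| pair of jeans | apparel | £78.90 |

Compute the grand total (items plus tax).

£522.30

Salad bar box £11.77: restaurant meals → 8% → £0.94
Leather boots £113.69: apparel, under £300.00 → 0% → £0.00
Winter coat £302.63: apparel, £300.00 or more → 4.75% → £14.37
Pair of jeans £78.90: apparel, under £300.00 → 0% → £0.00
Subtotal = £506.99; tax = £15.31; total due = £522.30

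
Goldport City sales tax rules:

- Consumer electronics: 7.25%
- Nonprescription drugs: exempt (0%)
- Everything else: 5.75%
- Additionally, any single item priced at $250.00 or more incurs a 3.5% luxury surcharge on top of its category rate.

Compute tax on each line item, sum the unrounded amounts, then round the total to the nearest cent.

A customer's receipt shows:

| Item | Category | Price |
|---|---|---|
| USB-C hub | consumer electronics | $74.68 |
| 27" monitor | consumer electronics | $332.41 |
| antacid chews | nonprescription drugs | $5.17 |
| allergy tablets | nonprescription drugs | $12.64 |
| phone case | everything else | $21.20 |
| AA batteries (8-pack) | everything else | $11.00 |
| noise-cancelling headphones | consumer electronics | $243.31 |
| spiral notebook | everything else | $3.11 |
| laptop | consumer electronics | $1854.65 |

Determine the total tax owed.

USB-C hub $74.68: consumer electronics → 7.25% → $5.4143
27" monitor $332.41: consumer electronics → 7.25% + 3.5% surcharge = 10.75% → $35.734075
Antacid chews $5.17: nonprescription drugs → 0% → $0.00
Allergy tablets $12.64: nonprescription drugs → 0% → $0.00
Phone case $21.20: everything else → 5.75% → $1.219
AA batteries (8-pack) $11.00: everything else → 5.75% → $0.6325
Noise-cancelling headphones $243.31: consumer electronics → 7.25% → $17.639975
Spiral notebook $3.11: everything else → 5.75% → $0.178825
Laptop $1854.65: consumer electronics → 7.25% + 3.5% surcharge = 10.75% → $199.374875
Unrounded tax sum = $260.19355 → $260.19

$260.19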